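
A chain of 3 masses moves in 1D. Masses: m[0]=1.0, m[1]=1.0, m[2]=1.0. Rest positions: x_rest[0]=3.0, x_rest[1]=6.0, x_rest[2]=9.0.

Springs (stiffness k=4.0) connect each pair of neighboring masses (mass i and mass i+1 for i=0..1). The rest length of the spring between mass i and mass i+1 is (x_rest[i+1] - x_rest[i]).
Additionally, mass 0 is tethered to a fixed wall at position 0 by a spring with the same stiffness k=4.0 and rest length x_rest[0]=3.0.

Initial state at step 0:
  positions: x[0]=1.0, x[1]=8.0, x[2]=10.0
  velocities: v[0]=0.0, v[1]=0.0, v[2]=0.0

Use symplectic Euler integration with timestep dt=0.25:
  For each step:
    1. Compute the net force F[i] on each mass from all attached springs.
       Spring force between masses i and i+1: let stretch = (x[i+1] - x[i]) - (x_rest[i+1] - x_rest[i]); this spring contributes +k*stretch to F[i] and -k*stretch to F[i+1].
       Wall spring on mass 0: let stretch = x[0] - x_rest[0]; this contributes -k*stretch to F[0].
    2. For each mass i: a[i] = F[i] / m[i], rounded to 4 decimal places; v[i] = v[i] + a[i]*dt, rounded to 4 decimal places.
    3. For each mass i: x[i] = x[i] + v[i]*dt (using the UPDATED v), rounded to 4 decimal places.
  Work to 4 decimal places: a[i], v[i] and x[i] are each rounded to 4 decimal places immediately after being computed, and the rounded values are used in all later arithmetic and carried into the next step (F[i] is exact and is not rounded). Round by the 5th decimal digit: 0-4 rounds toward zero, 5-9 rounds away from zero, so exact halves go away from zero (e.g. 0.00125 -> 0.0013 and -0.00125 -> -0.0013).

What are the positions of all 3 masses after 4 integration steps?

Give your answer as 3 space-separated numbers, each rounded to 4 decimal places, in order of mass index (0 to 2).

Step 0: x=[1.0000 8.0000 10.0000] v=[0.0000 0.0000 0.0000]
Step 1: x=[2.5000 6.7500 10.2500] v=[6.0000 -5.0000 1.0000]
Step 2: x=[4.4375 5.3125 10.3750] v=[7.7500 -5.7500 0.5000]
Step 3: x=[5.4844 4.9219 9.9844] v=[4.1875 -1.5625 -1.5625]
Step 4: x=[5.0196 5.9375 9.0782] v=[-1.8594 4.0625 -3.6250]

Answer: 5.0196 5.9375 9.0782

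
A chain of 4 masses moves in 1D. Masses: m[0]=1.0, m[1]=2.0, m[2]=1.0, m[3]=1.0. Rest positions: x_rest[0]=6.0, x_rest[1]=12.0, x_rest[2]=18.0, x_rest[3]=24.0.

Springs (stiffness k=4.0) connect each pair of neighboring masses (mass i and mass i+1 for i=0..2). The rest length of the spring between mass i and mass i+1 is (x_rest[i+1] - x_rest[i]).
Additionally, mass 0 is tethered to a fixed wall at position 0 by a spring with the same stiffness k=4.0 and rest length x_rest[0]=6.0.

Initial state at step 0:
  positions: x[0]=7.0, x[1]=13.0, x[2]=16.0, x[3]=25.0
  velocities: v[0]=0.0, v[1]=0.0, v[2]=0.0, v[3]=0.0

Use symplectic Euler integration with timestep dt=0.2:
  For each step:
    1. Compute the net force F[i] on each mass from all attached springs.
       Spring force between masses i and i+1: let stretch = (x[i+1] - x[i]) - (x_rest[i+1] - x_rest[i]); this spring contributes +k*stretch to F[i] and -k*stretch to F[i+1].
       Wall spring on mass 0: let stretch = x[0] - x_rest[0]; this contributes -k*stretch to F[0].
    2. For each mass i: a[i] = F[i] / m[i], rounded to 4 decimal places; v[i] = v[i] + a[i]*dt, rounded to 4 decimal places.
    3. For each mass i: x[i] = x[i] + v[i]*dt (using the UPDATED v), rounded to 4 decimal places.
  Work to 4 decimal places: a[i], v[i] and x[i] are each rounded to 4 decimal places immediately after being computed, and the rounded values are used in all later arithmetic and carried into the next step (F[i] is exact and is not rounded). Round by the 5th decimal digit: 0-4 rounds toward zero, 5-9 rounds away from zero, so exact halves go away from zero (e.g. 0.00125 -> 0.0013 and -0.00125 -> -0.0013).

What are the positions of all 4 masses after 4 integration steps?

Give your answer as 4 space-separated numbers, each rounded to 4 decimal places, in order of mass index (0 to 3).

Step 0: x=[7.0000 13.0000 16.0000 25.0000] v=[0.0000 0.0000 0.0000 0.0000]
Step 1: x=[6.8400 12.7600 16.9600 24.5200] v=[-0.8000 -1.2000 4.8000 -2.4000]
Step 2: x=[6.5328 12.3824 18.4576 23.7904] v=[-1.5360 -1.8880 7.4880 -3.6480]
Step 3: x=[6.1163 12.0228 19.8364 23.1676] v=[-2.0826 -1.7978 6.8941 -3.1142]
Step 4: x=[5.6662 11.8158 20.4980 22.9718] v=[-2.2504 -1.0350 3.3082 -0.9792]

Answer: 5.6662 11.8158 20.4980 22.9718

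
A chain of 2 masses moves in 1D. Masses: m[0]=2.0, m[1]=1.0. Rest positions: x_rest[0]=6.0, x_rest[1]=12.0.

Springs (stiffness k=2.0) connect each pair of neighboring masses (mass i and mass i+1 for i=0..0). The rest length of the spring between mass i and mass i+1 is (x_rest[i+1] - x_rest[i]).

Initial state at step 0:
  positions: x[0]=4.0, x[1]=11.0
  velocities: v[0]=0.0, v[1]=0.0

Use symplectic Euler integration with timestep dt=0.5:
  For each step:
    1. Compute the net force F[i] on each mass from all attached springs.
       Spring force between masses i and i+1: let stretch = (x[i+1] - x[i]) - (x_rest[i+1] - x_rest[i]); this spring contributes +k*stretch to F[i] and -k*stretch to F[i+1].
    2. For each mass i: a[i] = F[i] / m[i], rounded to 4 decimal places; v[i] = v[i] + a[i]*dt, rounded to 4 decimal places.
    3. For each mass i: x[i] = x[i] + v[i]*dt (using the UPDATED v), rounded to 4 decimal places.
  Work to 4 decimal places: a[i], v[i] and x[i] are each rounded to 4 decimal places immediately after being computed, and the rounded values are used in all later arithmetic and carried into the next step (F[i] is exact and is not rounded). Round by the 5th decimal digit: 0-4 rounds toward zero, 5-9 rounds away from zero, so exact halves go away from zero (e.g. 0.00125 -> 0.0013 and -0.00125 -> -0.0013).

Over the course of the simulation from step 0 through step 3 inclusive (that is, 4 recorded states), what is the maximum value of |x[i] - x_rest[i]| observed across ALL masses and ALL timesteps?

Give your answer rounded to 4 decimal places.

Answer: 2.4062

Derivation:
Step 0: x=[4.0000 11.0000] v=[0.0000 0.0000]
Step 1: x=[4.2500 10.5000] v=[0.5000 -1.0000]
Step 2: x=[4.5625 9.8750] v=[0.6250 -1.2500]
Step 3: x=[4.7032 9.5938] v=[0.2813 -0.5625]
Max displacement = 2.4062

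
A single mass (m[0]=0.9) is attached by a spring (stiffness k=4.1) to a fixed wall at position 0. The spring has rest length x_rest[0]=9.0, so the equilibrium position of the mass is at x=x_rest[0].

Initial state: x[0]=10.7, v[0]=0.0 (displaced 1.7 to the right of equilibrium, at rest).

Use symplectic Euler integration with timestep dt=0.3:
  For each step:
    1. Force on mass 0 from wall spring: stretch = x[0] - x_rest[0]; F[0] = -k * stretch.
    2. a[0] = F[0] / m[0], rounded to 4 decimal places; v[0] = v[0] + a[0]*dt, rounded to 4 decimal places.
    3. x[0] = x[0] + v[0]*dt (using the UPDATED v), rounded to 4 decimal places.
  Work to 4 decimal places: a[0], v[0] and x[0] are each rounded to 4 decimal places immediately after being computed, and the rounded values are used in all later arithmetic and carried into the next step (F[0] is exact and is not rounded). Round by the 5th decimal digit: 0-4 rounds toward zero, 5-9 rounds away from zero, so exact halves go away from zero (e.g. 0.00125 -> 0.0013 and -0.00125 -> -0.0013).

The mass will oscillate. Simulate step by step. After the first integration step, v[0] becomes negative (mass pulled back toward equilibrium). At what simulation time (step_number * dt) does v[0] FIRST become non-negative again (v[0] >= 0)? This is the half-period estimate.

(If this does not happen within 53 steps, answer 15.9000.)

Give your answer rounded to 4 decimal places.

Answer: 1.5000

Derivation:
Step 0: x=[10.7000] v=[0.0000]
Step 1: x=[10.0030] v=[-2.3233]
Step 2: x=[8.8948] v=[-3.6941]
Step 3: x=[7.8297] v=[-3.5503]
Step 4: x=[7.2444] v=[-1.9509]
Step 5: x=[7.3789] v=[0.4484]
First v>=0 after going negative at step 5, time=1.5000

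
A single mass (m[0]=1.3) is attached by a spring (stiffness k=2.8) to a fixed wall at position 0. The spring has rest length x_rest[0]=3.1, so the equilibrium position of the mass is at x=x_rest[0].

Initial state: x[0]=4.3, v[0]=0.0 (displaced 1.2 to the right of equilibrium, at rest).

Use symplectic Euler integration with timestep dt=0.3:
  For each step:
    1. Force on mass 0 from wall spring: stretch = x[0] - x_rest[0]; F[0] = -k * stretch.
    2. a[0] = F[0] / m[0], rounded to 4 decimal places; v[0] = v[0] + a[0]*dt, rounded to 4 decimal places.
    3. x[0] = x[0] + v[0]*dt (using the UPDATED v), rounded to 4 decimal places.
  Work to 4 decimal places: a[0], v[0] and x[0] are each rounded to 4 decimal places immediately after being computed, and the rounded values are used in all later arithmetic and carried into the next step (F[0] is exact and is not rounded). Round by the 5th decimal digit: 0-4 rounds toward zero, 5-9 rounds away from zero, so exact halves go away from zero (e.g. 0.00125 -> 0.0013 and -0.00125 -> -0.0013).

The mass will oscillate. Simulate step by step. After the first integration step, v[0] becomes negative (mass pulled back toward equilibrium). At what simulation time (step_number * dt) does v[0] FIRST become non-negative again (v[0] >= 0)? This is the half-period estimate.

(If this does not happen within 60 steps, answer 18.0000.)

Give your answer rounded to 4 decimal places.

Answer: 2.4000

Derivation:
Step 0: x=[4.3000] v=[0.0000]
Step 1: x=[4.0674] v=[-0.7754]
Step 2: x=[3.6473] v=[-1.4005]
Step 3: x=[3.1211] v=[-1.7541]
Step 4: x=[2.5908] v=[-1.7677]
Step 5: x=[2.1592] v=[-1.4387]
Step 6: x=[1.9100] v=[-0.8308]
Step 7: x=[1.8914] v=[-0.0619]
Step 8: x=[2.1071] v=[0.7190]
First v>=0 after going negative at step 8, time=2.4000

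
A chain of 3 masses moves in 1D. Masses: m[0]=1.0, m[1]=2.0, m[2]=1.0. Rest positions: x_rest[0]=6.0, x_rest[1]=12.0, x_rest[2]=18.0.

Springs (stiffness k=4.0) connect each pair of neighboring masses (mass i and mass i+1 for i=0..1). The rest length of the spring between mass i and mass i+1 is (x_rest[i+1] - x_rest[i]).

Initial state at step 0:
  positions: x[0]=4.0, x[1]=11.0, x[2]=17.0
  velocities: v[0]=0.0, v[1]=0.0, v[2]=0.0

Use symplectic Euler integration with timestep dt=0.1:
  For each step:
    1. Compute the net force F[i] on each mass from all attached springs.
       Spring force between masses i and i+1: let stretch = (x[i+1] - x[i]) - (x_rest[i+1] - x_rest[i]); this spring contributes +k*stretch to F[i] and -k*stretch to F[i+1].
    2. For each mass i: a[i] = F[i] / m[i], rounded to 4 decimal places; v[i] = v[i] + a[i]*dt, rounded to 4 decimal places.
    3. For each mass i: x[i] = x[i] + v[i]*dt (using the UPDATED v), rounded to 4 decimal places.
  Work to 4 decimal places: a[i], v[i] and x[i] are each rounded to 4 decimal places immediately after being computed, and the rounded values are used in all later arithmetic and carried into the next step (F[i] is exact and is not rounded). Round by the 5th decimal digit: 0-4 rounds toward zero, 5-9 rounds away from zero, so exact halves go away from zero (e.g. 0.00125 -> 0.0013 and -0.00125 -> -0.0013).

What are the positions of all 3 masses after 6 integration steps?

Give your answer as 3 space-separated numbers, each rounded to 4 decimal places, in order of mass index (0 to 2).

Answer: 4.6851 10.6817 16.9518

Derivation:
Step 0: x=[4.0000 11.0000 17.0000] v=[0.0000 0.0000 0.0000]
Step 1: x=[4.0400 10.9800 17.0000] v=[0.4000 -0.2000 0.0000]
Step 2: x=[4.1176 10.9416 16.9992] v=[0.7760 -0.3840 -0.0080]
Step 3: x=[4.2282 10.8879 16.9961] v=[1.1056 -0.5373 -0.0310]
Step 4: x=[4.3652 10.8231 16.9887] v=[1.3695 -0.6476 -0.0743]
Step 5: x=[4.5205 10.7525 16.9747] v=[1.5527 -0.7061 -0.1405]
Step 6: x=[4.6851 10.6817 16.9518] v=[1.6455 -0.7081 -0.2294]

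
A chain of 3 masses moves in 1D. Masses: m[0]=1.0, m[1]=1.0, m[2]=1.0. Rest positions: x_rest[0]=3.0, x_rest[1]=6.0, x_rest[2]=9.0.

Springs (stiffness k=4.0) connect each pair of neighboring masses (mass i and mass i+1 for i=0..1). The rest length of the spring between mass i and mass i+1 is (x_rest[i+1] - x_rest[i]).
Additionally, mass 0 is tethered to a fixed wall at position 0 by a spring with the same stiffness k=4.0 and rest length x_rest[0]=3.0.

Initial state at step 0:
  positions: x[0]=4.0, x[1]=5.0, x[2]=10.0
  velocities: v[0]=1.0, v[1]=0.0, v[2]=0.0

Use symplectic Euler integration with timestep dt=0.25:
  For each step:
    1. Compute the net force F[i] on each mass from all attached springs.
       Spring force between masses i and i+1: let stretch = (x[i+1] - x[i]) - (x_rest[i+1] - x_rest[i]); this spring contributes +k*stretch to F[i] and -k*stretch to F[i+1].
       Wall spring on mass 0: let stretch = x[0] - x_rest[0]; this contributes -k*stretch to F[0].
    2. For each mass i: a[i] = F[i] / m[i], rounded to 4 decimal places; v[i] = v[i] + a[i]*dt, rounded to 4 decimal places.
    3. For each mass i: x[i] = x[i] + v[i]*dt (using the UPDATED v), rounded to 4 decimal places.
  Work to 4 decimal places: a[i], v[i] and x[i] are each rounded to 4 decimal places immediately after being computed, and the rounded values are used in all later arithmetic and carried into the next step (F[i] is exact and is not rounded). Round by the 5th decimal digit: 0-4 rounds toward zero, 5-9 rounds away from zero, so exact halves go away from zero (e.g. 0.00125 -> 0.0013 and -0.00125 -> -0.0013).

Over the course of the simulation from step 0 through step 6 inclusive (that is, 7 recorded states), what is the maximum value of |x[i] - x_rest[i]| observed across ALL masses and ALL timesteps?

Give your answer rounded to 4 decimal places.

Step 0: x=[4.0000 5.0000 10.0000] v=[1.0000 0.0000 0.0000]
Step 1: x=[3.5000 6.0000 9.5000] v=[-2.0000 4.0000 -2.0000]
Step 2: x=[2.7500 7.2500 8.8750] v=[-3.0000 5.0000 -2.5000]
Step 3: x=[2.4375 7.7813 8.5938] v=[-1.2500 2.1250 -1.1250]
Step 4: x=[2.8516 7.1797 8.8594] v=[1.6563 -2.4063 1.0625]
Step 5: x=[3.6348 5.9160 9.4551] v=[3.1328 -5.0547 2.3828]
Step 6: x=[4.0796 4.9668 9.9160] v=[1.7792 -3.7968 1.8437]
Max displacement = 1.7813

Answer: 1.7813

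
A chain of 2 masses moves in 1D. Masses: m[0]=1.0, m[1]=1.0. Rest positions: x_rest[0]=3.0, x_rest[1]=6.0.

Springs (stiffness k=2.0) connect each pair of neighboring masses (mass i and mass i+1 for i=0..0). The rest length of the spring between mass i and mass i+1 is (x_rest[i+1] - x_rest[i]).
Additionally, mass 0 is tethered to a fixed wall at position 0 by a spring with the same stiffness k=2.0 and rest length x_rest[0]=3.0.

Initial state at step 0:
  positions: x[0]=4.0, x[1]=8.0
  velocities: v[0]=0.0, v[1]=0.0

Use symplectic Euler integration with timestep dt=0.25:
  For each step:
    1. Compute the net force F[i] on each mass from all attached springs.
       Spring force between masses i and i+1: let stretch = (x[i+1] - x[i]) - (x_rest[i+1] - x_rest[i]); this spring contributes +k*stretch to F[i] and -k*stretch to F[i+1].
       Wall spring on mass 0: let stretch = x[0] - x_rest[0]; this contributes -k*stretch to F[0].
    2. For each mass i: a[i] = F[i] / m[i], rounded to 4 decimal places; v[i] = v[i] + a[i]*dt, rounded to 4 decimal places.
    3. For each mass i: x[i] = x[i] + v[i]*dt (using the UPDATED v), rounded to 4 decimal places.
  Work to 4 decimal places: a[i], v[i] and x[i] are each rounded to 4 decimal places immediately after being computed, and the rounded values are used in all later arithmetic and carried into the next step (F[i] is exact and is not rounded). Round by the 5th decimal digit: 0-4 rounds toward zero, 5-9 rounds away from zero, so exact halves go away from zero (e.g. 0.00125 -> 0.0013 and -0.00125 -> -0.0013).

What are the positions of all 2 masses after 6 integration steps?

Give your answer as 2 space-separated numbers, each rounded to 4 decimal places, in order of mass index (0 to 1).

Answer: 3.3173 6.1914

Derivation:
Step 0: x=[4.0000 8.0000] v=[0.0000 0.0000]
Step 1: x=[4.0000 7.8750] v=[0.0000 -0.5000]
Step 2: x=[3.9844 7.6406] v=[-0.0625 -0.9375]
Step 3: x=[3.9278 7.3242] v=[-0.2266 -1.2656]
Step 4: x=[3.8047 6.9583] v=[-0.4923 -1.4638]
Step 5: x=[3.6002 6.5732] v=[-0.8179 -1.5406]
Step 6: x=[3.3173 6.1914] v=[-1.1315 -1.5271]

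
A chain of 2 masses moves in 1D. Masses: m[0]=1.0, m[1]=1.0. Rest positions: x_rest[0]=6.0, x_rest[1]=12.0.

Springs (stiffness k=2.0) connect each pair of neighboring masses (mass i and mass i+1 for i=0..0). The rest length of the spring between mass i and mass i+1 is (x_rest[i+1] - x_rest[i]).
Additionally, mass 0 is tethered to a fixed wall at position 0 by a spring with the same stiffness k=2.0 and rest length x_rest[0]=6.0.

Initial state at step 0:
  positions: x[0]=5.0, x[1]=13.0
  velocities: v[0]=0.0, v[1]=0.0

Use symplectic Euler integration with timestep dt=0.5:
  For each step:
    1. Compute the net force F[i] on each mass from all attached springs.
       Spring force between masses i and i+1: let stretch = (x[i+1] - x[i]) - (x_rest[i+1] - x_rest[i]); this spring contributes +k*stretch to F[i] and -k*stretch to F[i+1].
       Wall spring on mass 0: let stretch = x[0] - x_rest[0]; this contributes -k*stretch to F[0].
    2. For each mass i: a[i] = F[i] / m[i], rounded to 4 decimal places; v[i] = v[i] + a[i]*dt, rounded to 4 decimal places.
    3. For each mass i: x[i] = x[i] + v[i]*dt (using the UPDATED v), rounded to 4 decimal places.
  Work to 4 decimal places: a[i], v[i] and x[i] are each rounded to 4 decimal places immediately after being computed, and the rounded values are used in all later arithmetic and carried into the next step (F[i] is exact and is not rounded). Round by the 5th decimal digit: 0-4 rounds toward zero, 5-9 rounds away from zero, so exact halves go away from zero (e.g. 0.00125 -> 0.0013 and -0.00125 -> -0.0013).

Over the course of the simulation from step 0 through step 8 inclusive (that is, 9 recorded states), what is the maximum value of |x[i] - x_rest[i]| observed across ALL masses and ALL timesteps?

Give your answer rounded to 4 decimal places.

Step 0: x=[5.0000 13.0000] v=[0.0000 0.0000]
Step 1: x=[6.5000 12.0000] v=[3.0000 -2.0000]
Step 2: x=[7.5000 11.2500] v=[2.0000 -1.5000]
Step 3: x=[6.6250 11.6250] v=[-1.7500 0.7500]
Step 4: x=[4.9375 12.5000] v=[-3.3750 1.7500]
Step 5: x=[4.5625 12.5938] v=[-0.7500 0.1875]
Step 6: x=[5.9219 11.6719] v=[2.7188 -1.8438]
Step 7: x=[7.1954 10.8750] v=[2.5469 -1.5938]
Step 8: x=[6.7110 11.2383] v=[-0.9689 0.7266]
Max displacement = 1.5000

Answer: 1.5000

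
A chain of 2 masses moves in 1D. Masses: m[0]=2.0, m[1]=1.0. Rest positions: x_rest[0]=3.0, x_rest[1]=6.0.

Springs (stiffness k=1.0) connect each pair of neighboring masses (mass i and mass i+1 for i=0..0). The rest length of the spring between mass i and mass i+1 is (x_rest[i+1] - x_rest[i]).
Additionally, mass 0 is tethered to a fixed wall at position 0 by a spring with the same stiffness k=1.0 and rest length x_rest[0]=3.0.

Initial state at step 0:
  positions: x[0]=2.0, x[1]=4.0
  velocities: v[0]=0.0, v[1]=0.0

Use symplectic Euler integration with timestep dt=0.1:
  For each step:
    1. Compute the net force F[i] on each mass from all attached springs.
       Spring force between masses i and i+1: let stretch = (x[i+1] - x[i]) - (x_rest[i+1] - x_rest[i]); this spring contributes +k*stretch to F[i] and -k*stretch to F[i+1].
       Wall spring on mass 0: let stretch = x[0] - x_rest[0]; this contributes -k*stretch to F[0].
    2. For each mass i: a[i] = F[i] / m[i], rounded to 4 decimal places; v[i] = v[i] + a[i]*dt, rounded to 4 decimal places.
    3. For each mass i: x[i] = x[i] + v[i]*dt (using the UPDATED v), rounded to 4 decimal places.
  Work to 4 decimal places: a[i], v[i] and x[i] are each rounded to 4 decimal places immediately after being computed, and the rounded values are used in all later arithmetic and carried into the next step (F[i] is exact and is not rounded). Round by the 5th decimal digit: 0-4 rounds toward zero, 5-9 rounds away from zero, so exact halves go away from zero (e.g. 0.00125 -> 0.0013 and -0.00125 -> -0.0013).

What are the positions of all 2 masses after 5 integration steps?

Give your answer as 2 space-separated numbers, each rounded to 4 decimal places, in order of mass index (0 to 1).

Answer: 2.0018 4.1465

Derivation:
Step 0: x=[2.0000 4.0000] v=[0.0000 0.0000]
Step 1: x=[2.0000 4.0100] v=[0.0000 0.1000]
Step 2: x=[2.0001 4.0299] v=[0.0005 0.1990]
Step 3: x=[2.0003 4.0595] v=[0.0020 0.2960]
Step 4: x=[2.0008 4.0985] v=[0.0050 0.3901]
Step 5: x=[2.0018 4.1465] v=[0.0099 0.4803]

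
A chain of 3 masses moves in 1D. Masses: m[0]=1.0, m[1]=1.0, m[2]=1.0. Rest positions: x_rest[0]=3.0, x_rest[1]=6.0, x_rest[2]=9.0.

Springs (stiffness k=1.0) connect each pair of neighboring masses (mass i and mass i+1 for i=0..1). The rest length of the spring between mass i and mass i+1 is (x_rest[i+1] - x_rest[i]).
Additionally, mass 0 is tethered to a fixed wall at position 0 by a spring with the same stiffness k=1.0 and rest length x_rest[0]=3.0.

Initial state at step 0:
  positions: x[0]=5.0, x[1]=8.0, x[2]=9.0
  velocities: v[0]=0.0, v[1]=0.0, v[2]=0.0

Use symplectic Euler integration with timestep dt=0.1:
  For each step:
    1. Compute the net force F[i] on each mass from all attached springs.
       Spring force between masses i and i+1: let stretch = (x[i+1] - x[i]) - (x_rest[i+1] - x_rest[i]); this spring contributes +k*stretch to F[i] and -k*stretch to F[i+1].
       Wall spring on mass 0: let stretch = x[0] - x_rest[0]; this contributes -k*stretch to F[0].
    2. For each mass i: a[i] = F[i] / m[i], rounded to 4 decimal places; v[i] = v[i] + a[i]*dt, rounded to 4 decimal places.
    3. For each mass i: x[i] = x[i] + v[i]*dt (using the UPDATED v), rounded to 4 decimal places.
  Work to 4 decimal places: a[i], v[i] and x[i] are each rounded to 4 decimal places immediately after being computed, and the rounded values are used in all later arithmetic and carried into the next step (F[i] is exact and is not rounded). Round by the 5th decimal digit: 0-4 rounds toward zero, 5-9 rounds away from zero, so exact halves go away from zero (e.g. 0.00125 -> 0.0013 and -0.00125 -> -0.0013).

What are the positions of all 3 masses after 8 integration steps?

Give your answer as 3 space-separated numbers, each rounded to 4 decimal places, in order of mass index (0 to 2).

Answer: 4.3220 7.3596 9.6397

Derivation:
Step 0: x=[5.0000 8.0000 9.0000] v=[0.0000 0.0000 0.0000]
Step 1: x=[4.9800 7.9800 9.0200] v=[-0.2000 -0.2000 0.2000]
Step 2: x=[4.9402 7.9404 9.0596] v=[-0.3980 -0.3960 0.3960]
Step 3: x=[4.8810 7.8820 9.1180] v=[-0.5920 -0.5841 0.5841]
Step 4: x=[4.8030 7.8059 9.1941] v=[-0.7800 -0.7606 0.7605]
Step 5: x=[4.7070 7.7137 9.2863] v=[-0.9600 -0.9221 0.9217]
Step 6: x=[4.5940 7.6072 9.3927] v=[-1.1300 -1.0655 1.0644]
Step 7: x=[4.4652 7.4884 9.5113] v=[-1.2881 -1.1883 1.1859]
Step 8: x=[4.3220 7.3596 9.6397] v=[-1.4323 -1.2883 1.2836]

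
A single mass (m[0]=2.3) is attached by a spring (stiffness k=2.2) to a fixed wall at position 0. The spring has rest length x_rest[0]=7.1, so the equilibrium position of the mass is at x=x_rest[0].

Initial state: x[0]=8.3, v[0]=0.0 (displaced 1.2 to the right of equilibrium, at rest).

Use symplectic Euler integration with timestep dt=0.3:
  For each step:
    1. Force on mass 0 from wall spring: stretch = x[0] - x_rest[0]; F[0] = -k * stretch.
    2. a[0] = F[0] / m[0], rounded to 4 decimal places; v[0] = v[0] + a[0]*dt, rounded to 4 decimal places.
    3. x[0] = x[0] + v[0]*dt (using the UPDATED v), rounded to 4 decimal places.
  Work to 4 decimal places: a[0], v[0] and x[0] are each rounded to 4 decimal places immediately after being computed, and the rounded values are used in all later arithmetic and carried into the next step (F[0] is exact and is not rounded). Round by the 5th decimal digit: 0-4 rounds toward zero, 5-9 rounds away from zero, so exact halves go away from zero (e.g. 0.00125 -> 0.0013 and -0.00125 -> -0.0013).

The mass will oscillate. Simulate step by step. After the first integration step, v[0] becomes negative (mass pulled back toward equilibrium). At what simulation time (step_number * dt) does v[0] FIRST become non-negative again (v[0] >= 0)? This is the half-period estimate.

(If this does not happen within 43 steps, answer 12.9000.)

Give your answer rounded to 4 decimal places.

Answer: 3.3000

Derivation:
Step 0: x=[8.3000] v=[0.0000]
Step 1: x=[8.1967] v=[-0.3443]
Step 2: x=[7.9990] v=[-0.6590]
Step 3: x=[7.7239] v=[-0.9170]
Step 4: x=[7.3951] v=[-1.0960]
Step 5: x=[7.0409] v=[-1.1807]
Step 6: x=[6.6918] v=[-1.1638]
Step 7: x=[6.3778] v=[-1.0467]
Step 8: x=[6.1260] v=[-0.8395]
Step 9: x=[5.9580] v=[-0.5600]
Step 10: x=[5.8883] v=[-0.2323]
Step 11: x=[5.9229] v=[0.1154]
First v>=0 after going negative at step 11, time=3.3000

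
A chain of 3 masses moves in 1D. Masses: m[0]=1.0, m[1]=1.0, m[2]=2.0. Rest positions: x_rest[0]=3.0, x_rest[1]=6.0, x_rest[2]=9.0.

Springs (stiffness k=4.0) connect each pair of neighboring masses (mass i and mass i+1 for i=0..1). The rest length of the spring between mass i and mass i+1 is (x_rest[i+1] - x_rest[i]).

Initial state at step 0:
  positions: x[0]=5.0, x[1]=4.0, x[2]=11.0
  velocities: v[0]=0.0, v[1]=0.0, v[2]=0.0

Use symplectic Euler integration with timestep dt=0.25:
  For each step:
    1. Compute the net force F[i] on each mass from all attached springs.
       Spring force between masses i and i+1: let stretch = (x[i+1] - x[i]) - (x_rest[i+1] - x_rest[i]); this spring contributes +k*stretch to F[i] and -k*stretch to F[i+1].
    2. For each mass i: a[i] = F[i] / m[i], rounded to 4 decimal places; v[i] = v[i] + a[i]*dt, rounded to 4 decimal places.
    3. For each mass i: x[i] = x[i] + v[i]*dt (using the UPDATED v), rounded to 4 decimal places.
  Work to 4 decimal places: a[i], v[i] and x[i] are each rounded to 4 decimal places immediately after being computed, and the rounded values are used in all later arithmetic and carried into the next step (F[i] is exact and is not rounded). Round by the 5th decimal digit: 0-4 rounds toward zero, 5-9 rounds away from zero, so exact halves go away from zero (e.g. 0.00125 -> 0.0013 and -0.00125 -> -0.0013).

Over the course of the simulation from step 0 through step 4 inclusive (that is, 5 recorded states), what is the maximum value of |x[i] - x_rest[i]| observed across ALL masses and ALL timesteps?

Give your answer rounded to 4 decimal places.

Step 0: x=[5.0000 4.0000 11.0000] v=[0.0000 0.0000 0.0000]
Step 1: x=[4.0000 6.0000 10.5000] v=[-4.0000 8.0000 -2.0000]
Step 2: x=[2.7500 8.6250 9.8125] v=[-5.0000 10.5000 -2.7500]
Step 3: x=[2.2188 10.0781 9.3516] v=[-2.1250 5.8125 -1.8438]
Step 4: x=[2.9024 9.3848 9.3565] v=[2.7343 -2.7733 0.0195]
Max displacement = 4.0781

Answer: 4.0781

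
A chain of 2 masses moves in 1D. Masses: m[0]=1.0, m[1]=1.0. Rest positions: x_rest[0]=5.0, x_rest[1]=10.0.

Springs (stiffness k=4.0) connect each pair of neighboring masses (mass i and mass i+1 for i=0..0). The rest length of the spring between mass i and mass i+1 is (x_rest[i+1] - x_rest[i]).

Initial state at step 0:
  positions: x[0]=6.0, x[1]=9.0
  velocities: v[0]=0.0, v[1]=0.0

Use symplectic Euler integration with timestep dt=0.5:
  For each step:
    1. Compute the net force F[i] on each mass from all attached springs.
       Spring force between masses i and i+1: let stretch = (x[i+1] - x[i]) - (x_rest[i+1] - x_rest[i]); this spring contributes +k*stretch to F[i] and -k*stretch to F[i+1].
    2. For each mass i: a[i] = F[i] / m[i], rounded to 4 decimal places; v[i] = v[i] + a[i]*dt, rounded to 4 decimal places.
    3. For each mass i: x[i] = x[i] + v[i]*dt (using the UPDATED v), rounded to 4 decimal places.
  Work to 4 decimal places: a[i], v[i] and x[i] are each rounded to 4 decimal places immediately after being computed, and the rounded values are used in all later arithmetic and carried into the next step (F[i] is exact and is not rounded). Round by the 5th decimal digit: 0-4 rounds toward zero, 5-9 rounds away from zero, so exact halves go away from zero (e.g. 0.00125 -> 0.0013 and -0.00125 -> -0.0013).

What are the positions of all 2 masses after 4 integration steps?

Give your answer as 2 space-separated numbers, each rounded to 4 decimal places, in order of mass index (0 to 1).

Step 0: x=[6.0000 9.0000] v=[0.0000 0.0000]
Step 1: x=[4.0000 11.0000] v=[-4.0000 4.0000]
Step 2: x=[4.0000 11.0000] v=[0.0000 0.0000]
Step 3: x=[6.0000 9.0000] v=[4.0000 -4.0000]
Step 4: x=[6.0000 9.0000] v=[0.0000 0.0000]

Answer: 6.0000 9.0000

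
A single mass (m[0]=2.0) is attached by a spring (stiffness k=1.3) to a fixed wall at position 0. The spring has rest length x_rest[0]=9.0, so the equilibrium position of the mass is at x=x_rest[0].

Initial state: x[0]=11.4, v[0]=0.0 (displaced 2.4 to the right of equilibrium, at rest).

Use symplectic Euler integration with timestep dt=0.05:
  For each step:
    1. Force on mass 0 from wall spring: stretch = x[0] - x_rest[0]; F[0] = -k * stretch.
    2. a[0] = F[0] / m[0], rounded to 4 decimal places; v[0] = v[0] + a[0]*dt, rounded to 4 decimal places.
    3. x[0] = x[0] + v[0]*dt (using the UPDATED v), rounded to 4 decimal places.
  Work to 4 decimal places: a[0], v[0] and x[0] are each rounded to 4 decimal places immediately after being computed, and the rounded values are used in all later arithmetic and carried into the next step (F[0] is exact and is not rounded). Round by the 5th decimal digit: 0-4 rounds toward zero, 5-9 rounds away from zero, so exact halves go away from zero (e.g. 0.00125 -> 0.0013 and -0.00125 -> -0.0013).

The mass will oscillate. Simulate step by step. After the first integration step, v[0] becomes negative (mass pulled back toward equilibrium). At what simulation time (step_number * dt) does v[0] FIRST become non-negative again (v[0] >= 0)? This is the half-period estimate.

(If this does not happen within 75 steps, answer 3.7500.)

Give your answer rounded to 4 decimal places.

Step 0: x=[11.4000] v=[0.0000]
Step 1: x=[11.3961] v=[-0.0780]
Step 2: x=[11.3883] v=[-0.1559]
Step 3: x=[11.3766] v=[-0.2335]
Step 4: x=[11.3611] v=[-0.3107]
Step 5: x=[11.3417] v=[-0.3874]
Step 6: x=[11.3185] v=[-0.4635]
Step 7: x=[11.2916] v=[-0.5389]
Step 8: x=[11.2609] v=[-0.6134]
Step 9: x=[11.2266] v=[-0.6869]
Step 10: x=[11.1886] v=[-0.7593]
Step 11: x=[11.1471] v=[-0.8304]
Step 12: x=[11.1021] v=[-0.9002]
Step 13: x=[11.0537] v=[-0.9685]
Step 14: x=[11.0019] v=[-1.0352]
Step 15: x=[10.9469] v=[-1.1003]
Step 16: x=[10.8887] v=[-1.1636]
Step 17: x=[10.8275] v=[-1.2250]
Step 18: x=[10.7633] v=[-1.2844]
Step 19: x=[10.6962] v=[-1.3417]
Step 20: x=[10.6264] v=[-1.3968]
Step 21: x=[10.5539] v=[-1.4497]
Step 22: x=[10.4789] v=[-1.5002]
Step 23: x=[10.4015] v=[-1.5483]
Step 24: x=[10.3218] v=[-1.5939]
Step 25: x=[10.2400] v=[-1.6369]
Step 26: x=[10.1561] v=[-1.6772]
Step 27: x=[10.0704] v=[-1.7148]
Step 28: x=[9.9829] v=[-1.7496]
Step 29: x=[9.8938] v=[-1.7815]
Step 30: x=[9.8033] v=[-1.8106]
Step 31: x=[9.7115] v=[-1.8367]
Step 32: x=[9.6185] v=[-1.8598]
Step 33: x=[9.5245] v=[-1.8799]
Step 34: x=[9.4297] v=[-1.8969]
Step 35: x=[9.3342] v=[-1.9109]
Step 36: x=[9.2381] v=[-1.9218]
Step 37: x=[9.1416] v=[-1.9295]
Step 38: x=[9.0449] v=[-1.9341]
Step 39: x=[8.9481] v=[-1.9356]
Step 40: x=[8.8514] v=[-1.9339]
Step 41: x=[8.7549] v=[-1.9291]
Step 42: x=[8.6588] v=[-1.9211]
Step 43: x=[8.5633] v=[-1.9100]
Step 44: x=[8.4685] v=[-1.8958]
Step 45: x=[8.3746] v=[-1.8785]
Step 46: x=[8.2817] v=[-1.8582]
Step 47: x=[8.1900] v=[-1.8349]
Step 48: x=[8.0996] v=[-1.8086]
Step 49: x=[8.0106] v=[-1.7793]
Step 50: x=[7.9232] v=[-1.7471]
Step 51: x=[7.8376] v=[-1.7121]
Step 52: x=[7.7539] v=[-1.6743]
Step 53: x=[7.6722] v=[-1.6338]
Step 54: x=[7.5927] v=[-1.5906]
Step 55: x=[7.5155] v=[-1.5449]
Step 56: x=[7.4407] v=[-1.4967]
Step 57: x=[7.3684] v=[-1.4460]
Step 58: x=[7.2988] v=[-1.3930]
Step 59: x=[7.2319] v=[-1.3377]
Step 60: x=[7.1679] v=[-1.2802]
Step 61: x=[7.1069] v=[-1.2207]
Step 62: x=[7.0489] v=[-1.1592]
Step 63: x=[6.9941] v=[-1.0958]
Step 64: x=[6.9426] v=[-1.0306]
Step 65: x=[6.8944] v=[-0.9637]
Step 66: x=[6.8496] v=[-0.8953]
Step 67: x=[6.8083] v=[-0.8254]
Step 68: x=[6.7706] v=[-0.7542]
Step 69: x=[6.7365] v=[-0.6817]
Step 70: x=[6.7061] v=[-0.6081]
Step 71: x=[6.6794] v=[-0.5336]
Step 72: x=[6.6565] v=[-0.4582]
Step 73: x=[6.6374] v=[-0.3820]
Step 74: x=[6.6221] v=[-0.3052]
Step 75: x=[6.6107] v=[-0.2279]
v[0] did not become non-negative within 75 steps; using fallback time=3.7500

Answer: 3.7500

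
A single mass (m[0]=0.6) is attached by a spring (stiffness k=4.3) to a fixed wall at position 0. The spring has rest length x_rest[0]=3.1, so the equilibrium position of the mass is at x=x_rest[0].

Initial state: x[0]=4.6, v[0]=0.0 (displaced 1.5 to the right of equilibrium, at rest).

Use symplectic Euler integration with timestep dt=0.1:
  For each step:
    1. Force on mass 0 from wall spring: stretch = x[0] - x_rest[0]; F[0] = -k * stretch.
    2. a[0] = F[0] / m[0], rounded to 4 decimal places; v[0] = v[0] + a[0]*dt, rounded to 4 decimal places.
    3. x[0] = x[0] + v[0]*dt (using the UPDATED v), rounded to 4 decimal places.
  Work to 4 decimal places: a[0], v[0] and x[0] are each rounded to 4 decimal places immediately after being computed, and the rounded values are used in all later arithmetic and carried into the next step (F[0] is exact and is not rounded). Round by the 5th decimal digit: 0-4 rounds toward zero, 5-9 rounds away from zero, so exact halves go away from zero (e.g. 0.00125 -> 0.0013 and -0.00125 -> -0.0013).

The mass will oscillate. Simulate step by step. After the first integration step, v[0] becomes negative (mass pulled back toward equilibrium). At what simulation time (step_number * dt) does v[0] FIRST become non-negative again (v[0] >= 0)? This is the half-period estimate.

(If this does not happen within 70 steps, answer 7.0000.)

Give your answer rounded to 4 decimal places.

Step 0: x=[4.6000] v=[0.0000]
Step 1: x=[4.4925] v=[-1.0750]
Step 2: x=[4.2852] v=[-2.0730]
Step 3: x=[3.9930] v=[-2.9224]
Step 4: x=[3.6368] v=[-3.5624]
Step 5: x=[3.2421] v=[-3.9471]
Step 6: x=[2.8372] v=[-4.0489]
Step 7: x=[2.4511] v=[-3.8606]
Step 8: x=[2.1115] v=[-3.3956]
Step 9: x=[1.8428] v=[-2.6872]
Step 10: x=[1.6642] v=[-1.7862]
Step 11: x=[1.5885] v=[-0.7572]
Step 12: x=[1.6211] v=[0.3260]
First v>=0 after going negative at step 12, time=1.2000

Answer: 1.2000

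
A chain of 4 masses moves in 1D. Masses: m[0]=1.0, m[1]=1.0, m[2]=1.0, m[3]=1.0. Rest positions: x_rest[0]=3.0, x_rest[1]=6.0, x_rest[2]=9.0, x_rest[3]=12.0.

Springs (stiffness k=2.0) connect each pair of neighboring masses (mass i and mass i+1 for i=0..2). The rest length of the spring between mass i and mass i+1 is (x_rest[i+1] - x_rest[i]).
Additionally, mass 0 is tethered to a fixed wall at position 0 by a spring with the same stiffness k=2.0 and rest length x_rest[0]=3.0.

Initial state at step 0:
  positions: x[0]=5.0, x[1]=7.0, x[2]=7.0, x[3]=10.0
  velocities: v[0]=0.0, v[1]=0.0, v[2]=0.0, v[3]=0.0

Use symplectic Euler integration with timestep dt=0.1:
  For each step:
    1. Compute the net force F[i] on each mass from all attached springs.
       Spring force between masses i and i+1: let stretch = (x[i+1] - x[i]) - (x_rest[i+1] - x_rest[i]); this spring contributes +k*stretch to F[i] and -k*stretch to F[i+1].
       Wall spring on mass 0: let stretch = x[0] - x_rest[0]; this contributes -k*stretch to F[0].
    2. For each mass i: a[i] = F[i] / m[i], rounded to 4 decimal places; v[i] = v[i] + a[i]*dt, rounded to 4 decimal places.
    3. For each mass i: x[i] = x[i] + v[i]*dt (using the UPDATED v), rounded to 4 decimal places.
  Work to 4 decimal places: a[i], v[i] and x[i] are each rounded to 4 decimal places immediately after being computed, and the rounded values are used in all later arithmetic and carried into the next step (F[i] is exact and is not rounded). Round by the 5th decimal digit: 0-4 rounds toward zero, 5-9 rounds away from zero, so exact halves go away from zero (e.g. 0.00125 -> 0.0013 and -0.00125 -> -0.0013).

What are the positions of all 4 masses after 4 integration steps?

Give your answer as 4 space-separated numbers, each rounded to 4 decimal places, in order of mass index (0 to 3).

Step 0: x=[5.0000 7.0000 7.0000 10.0000] v=[0.0000 0.0000 0.0000 0.0000]
Step 1: x=[4.9400 6.9600 7.0600 10.0000] v=[-0.6000 -0.4000 0.6000 0.0000]
Step 2: x=[4.8216 6.8816 7.1768 10.0012] v=[-1.1840 -0.7840 1.1680 0.0120]
Step 3: x=[4.6480 6.7679 7.3442 10.0059] v=[-1.7363 -1.1370 1.6738 0.0471]
Step 4: x=[4.4238 6.6233 7.5533 10.0174] v=[-2.2419 -1.4457 2.0909 0.1148]

Answer: 4.4238 6.6233 7.5533 10.0174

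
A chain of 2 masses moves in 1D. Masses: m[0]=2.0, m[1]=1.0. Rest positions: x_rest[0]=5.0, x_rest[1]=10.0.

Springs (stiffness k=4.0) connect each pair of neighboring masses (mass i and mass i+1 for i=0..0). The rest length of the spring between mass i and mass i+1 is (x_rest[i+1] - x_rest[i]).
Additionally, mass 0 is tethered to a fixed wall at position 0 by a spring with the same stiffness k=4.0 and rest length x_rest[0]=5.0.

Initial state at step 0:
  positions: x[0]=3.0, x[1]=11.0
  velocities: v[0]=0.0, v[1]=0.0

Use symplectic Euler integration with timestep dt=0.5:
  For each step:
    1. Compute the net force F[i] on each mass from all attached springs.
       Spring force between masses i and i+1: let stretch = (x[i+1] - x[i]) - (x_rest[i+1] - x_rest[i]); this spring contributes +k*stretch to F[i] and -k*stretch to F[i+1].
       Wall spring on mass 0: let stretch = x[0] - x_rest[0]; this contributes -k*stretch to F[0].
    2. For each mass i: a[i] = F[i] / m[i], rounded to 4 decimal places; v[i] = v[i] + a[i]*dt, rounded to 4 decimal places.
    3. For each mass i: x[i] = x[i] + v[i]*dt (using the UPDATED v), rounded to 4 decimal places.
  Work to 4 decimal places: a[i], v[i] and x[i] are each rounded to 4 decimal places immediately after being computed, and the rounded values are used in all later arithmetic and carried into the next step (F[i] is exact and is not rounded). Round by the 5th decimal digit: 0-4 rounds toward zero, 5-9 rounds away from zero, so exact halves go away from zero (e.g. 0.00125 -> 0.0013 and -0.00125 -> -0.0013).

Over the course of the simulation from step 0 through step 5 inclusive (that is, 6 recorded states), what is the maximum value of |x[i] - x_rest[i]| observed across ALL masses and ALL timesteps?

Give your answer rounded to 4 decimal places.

Answer: 3.2500

Derivation:
Step 0: x=[3.0000 11.0000] v=[0.0000 0.0000]
Step 1: x=[5.5000 8.0000] v=[5.0000 -6.0000]
Step 2: x=[6.5000 7.5000] v=[2.0000 -1.0000]
Step 3: x=[4.7500 11.0000] v=[-3.5000 7.0000]
Step 4: x=[3.7500 13.2500] v=[-2.0000 4.5000]
Step 5: x=[5.6250 11.0000] v=[3.7500 -4.5000]
Max displacement = 3.2500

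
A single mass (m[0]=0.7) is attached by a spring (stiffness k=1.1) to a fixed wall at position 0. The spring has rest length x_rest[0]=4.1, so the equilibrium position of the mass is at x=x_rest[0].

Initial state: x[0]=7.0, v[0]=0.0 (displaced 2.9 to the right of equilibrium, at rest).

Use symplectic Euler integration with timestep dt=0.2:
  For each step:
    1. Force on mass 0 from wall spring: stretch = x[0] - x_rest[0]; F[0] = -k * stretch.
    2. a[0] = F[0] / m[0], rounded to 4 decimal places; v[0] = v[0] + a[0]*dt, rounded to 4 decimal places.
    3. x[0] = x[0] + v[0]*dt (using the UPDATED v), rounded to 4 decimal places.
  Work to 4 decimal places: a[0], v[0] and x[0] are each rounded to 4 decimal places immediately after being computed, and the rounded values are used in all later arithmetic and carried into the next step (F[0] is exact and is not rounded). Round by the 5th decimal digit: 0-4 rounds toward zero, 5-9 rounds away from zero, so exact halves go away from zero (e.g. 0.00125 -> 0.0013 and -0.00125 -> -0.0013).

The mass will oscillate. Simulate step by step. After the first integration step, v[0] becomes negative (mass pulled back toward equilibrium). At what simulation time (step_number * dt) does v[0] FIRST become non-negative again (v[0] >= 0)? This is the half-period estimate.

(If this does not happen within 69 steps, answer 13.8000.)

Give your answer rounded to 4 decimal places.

Step 0: x=[7.0000] v=[0.0000]
Step 1: x=[6.8177] v=[-0.9114]
Step 2: x=[6.4646] v=[-1.7655]
Step 3: x=[5.9629] v=[-2.5087]
Step 4: x=[5.3441] v=[-3.0942]
Step 5: x=[4.6471] v=[-3.4852]
Step 6: x=[3.9157] v=[-3.6571]
Step 7: x=[3.1959] v=[-3.5992]
Step 8: x=[2.5329] v=[-3.3151]
Step 9: x=[1.9684] v=[-2.8226]
Step 10: x=[1.5379] v=[-2.1527]
Step 11: x=[1.2684] v=[-1.3475]
Step 12: x=[1.1769] v=[-0.4576]
Step 13: x=[1.2691] v=[0.4611]
First v>=0 after going negative at step 13, time=2.6000

Answer: 2.6000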